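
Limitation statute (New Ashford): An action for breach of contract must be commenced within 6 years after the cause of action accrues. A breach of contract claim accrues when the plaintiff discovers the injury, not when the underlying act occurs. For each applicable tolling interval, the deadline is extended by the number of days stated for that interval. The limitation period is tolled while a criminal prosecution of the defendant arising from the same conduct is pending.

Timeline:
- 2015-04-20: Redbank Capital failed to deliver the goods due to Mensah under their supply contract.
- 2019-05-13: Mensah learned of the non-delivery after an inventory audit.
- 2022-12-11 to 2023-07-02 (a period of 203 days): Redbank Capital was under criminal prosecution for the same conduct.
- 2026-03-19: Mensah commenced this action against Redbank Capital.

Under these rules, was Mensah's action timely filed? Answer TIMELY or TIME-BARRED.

The claim did not accrue until Mensah discovered the injury on 2019-05-13; the 2015-04-20 act date does not start the clock under the stated rule.
6 years from 2019-05-13 is 2025-05-13.
The period was tolled for 203 days by the pending criminal prosecution (2022-12-11 to 2023-07-02), pushing the deadline to 2025-12-02.
Filing on 2026-03-19 missed the 2025-12-02 deadline — the action is time-barred.

TIME-BARRED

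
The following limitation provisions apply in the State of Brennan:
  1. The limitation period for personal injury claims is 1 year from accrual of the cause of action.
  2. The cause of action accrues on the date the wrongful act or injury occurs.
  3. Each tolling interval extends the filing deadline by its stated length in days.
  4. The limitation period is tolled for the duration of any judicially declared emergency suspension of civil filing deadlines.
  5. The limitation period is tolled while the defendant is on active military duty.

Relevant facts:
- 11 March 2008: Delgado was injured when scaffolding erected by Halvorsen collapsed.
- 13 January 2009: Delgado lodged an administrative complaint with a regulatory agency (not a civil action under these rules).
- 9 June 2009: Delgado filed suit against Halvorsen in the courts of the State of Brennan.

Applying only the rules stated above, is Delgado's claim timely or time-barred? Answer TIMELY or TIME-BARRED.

TIME-BARRED

The claim accrued on 11 March 2008, when the wrongful act occurred.
Adding the 1 year base period to 11 March 2008 gives a deadline of 11 March 2009, before any tolling.
The other events in the timeline have no effect on the limitation period under the stated rules.
Delgado filed on 9 June 2009, after the 11 March 2009 deadline, so the action is time-barred.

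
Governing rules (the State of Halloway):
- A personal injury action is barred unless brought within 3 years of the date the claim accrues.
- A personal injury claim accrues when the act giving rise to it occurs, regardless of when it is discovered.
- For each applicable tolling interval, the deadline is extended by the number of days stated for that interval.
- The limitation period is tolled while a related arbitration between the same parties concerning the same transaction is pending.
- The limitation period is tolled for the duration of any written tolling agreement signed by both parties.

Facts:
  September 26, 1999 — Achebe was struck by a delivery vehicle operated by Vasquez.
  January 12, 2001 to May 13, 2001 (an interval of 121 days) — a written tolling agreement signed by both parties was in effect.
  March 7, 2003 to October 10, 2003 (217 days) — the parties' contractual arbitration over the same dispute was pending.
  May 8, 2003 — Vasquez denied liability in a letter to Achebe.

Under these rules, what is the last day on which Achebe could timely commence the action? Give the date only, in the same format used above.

January 25, 2003

The claim accrued on September 26, 1999, when the wrongful act occurred.
Adding the 3 years base period to September 26, 1999 gives a deadline of September 26, 2002, before any tolling.
The written tolling agreement from January 12, 2001 to May 13, 2001 tolled the period for 121 days, extending the deadline to January 25, 2003.
The pending related arbitration from March 7, 2003 to October 10, 2003 began after the period had already run on January 25, 2003, so it has no tolling effect.
None of the other events listed affects the running of the period under the stated rules.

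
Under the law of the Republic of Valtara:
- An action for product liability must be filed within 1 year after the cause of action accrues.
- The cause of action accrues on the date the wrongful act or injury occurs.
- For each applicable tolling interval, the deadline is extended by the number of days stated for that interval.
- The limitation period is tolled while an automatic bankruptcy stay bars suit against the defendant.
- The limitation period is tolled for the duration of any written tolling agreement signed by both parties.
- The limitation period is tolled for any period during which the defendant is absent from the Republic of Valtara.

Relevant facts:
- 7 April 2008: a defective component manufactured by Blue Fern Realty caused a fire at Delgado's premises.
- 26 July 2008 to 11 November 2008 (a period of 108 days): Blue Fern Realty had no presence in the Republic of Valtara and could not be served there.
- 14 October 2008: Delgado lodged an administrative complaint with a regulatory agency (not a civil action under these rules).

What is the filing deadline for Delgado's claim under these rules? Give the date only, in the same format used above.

24 July 2009

The limitation period began to run on 7 April 2008.
1 year from 7 April 2008 is 7 April 2009.
Because the defendant's absence from the jurisdiction ran from 26 July 2008 to 11 November 2008, the deadline is extended by 108 days to 24 July 2009.
Nothing else in the chronology tolls or restarts the period.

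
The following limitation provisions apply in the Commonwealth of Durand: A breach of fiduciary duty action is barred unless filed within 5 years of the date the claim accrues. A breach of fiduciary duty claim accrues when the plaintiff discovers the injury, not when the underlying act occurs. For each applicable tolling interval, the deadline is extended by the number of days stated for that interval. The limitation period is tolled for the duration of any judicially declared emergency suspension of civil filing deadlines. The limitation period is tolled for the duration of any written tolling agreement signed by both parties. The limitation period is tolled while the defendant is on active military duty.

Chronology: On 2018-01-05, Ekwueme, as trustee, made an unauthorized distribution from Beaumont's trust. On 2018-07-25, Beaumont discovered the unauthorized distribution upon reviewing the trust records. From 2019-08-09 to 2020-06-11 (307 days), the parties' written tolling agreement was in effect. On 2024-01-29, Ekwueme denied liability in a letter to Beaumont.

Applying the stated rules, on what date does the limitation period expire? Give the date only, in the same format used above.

Under the discovery rule, the claim accrued on 2018-07-25, when Beaumont discovered the injury — not on the 2018-01-05 date of the underlying act.
5 years from 2018-07-25 is 2023-07-25.
The period was tolled for 307 days by the written tolling agreement (2019-08-09 to 2020-06-11), pushing the deadline to 2024-05-27.
Nothing else in the chronology tolls or restarts the period.

2024-05-27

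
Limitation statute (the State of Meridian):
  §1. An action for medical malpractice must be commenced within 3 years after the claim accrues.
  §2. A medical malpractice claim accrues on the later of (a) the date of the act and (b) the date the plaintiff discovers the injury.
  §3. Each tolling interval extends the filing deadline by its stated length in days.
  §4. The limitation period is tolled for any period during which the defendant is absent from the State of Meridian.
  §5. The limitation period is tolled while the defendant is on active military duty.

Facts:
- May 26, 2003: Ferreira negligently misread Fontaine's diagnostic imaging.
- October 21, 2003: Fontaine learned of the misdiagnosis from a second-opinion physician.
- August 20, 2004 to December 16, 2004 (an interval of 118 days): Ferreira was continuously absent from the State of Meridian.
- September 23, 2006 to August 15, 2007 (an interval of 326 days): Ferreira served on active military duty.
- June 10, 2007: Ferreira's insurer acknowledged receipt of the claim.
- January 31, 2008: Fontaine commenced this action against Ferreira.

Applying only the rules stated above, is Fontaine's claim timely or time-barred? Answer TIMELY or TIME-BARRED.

TIME-BARRED

Because discovery on October 21, 2003 post-dates the May 26, 2003 act, accrual under the later-of rule falls on October 21, 2003.
The untolled deadline — 3 years after October 21, 2003 — is October 21, 2006.
Because the defendant's absence from the jurisdiction ran from August 20, 2004 to December 16, 2004, the deadline is extended by 118 days to February 16, 2007.
The defendant's active military service from September 23, 2006 to August 15, 2007 tolled the period for 326 days, extending the deadline to January 8, 2008.
Nothing else in the chronology tolls or restarts the period.
The January 31, 2008 filing falls after the January 8, 2008 deadline; the claim is time-barred.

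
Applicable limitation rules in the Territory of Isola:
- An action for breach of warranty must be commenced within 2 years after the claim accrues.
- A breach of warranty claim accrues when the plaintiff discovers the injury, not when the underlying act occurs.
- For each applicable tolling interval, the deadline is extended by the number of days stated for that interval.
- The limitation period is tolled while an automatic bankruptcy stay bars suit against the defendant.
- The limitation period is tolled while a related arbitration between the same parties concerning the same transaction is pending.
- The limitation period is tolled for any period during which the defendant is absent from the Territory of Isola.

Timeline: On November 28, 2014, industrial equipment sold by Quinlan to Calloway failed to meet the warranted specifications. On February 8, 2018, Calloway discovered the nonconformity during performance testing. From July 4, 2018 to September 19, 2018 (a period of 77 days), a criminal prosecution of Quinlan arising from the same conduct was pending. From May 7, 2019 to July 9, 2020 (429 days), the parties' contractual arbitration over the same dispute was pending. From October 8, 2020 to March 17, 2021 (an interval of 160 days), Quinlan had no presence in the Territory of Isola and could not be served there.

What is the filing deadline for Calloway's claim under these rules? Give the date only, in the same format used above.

Under the discovery rule, the claim accrued on February 8, 2018, when Calloway discovered the injury — not on the November 28, 2014 date of the underlying act.
Adding the 2 years base period to February 8, 2018 gives a deadline of February 8, 2020, before any tolling.
The pending related arbitration from May 7, 2019 to July 9, 2020 tolled the period for 429 days, extending the deadline to April 12, 2021.
The defendant's absence from the jurisdiction from October 8, 2020 to March 17, 2021 tolled the period for 160 days, extending the deadline to September 19, 2021.
The pending criminal prosecution from July 4, 2018 to September 19, 2018 does not toll the period, because no stated rule makes a criminal prosecution a tolling event.

September 19, 2021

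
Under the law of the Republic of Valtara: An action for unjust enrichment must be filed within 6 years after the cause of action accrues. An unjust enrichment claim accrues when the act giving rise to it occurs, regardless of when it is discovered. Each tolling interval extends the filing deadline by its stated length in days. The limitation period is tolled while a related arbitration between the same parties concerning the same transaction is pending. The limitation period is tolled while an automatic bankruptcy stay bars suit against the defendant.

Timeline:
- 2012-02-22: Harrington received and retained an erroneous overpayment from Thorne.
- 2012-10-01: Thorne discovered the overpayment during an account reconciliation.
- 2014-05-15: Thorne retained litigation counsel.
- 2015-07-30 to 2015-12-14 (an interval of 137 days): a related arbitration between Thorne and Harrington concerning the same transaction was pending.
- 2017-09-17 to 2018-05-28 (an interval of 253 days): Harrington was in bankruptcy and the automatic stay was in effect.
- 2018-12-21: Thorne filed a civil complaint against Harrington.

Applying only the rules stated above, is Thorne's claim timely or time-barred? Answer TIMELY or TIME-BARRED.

Because the rule ties accrual to occurrence, the claim accrued on 2012-02-22, not on the 2012-10-01 discovery date.
6 years from 2012-02-22 is 2018-02-22.
Because the pending related arbitration ran from 2015-07-30 to 2015-12-14, the deadline is extended by 137 days to 2018-07-09.
The period was tolled for 253 days by the automatic bankruptcy stay (2017-09-17 to 2018-05-28), pushing the deadline to 2019-03-19.
None of the other events listed affects the running of the period under the stated rules.
The 2018-12-21 filing precedes the 2019-03-19 deadline; the claim is timely.

TIMELY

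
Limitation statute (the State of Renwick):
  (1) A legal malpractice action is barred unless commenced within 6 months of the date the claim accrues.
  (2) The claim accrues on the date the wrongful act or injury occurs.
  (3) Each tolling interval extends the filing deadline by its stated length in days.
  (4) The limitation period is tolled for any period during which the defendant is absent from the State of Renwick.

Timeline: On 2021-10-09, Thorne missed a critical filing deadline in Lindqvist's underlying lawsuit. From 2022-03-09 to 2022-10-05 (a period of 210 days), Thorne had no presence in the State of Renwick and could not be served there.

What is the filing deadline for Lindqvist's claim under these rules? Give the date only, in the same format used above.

2022-11-05

The claim accrued on 2021-10-09, when the wrongful act occurred.
6 months from 2021-10-09 is 2022-04-09.
The period was tolled for 210 days by the defendant's absence from the jurisdiction (2022-03-09 to 2022-10-05), pushing the deadline to 2022-11-05.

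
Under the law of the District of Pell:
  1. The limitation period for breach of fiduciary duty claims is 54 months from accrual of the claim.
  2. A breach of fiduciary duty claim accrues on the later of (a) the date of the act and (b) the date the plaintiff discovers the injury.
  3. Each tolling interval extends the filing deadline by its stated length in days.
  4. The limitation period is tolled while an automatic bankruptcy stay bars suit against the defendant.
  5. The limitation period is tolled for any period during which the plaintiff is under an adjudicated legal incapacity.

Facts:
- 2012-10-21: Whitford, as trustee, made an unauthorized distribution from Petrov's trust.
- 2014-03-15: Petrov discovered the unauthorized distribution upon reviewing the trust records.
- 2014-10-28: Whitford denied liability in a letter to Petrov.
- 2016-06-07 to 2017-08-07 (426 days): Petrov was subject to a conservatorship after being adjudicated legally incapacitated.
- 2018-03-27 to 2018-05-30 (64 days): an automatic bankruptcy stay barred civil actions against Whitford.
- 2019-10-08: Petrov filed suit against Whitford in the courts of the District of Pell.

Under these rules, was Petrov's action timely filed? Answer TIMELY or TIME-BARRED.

TIMELY

The claim accrued on 2014-03-15 — the later of the 2012-10-21 act and the 2014-03-15 discovery.
Adding the 54 months base period to 2014-03-15 gives a deadline of 2018-09-15, before any tolling.
The period was tolled for 426 days by the plaintiff's legal incapacity (2016-06-07 to 2017-08-07), pushing the deadline to 2019-11-15.
The automatic bankruptcy stay from 2018-03-27 to 2018-05-30 tolled the period for 64 days, extending the deadline to 2020-01-18.
Nothing else in the chronology tolls or restarts the period.
The 2019-10-08 filing precedes the 2020-01-18 deadline; the claim is timely.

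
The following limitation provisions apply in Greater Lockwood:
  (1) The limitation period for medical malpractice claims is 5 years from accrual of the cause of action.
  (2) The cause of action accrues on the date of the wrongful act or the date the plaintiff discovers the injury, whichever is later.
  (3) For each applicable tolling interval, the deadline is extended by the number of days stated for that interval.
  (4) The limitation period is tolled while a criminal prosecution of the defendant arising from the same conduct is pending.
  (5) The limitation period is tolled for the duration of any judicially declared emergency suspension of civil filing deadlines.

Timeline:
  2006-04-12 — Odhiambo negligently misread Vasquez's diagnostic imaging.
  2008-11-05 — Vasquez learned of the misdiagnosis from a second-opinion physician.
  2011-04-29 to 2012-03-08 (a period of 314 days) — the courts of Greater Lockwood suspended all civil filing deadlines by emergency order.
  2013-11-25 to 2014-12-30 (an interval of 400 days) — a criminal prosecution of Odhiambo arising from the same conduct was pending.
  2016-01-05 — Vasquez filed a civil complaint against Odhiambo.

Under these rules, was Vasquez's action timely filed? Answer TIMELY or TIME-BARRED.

Because discovery on 2008-11-05 post-dates the 2006-04-12 act, accrual under the later-of rule falls on 2008-11-05.
The untolled deadline — 5 years after 2008-11-05 — is 2013-11-05.
The period was tolled for 314 days by the emergency suspension of filing deadlines (2011-04-29 to 2012-03-08), pushing the deadline to 2014-09-15.
The pending criminal prosecution from 2013-11-25 to 2014-12-30 tolled the period for 400 days, extending the deadline to 2015-10-20.
Filing on 2016-01-05 missed the 2015-10-20 deadline — the action is time-barred.

TIME-BARRED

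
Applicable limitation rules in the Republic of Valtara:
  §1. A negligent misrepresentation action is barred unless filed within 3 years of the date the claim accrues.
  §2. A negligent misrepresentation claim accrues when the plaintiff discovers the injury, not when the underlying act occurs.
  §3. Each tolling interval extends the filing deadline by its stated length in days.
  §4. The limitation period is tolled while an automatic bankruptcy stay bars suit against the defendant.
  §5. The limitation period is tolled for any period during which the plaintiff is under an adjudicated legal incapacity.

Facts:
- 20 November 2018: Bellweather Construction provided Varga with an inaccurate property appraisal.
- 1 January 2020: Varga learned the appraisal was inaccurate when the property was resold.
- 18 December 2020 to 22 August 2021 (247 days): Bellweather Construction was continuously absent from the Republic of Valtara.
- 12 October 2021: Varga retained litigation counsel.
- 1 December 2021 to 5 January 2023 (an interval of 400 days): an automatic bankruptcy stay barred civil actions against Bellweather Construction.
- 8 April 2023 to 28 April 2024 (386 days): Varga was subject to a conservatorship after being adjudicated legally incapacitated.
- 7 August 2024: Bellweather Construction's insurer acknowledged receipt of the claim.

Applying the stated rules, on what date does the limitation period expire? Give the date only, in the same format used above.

25 February 2025

Under the discovery rule, the claim accrued on 1 January 2020, when Varga discovered the injury — not on the 20 November 2018 date of the underlying act.
3 years from 1 January 2020 is 1 January 2023.
Because the automatic bankruptcy stay ran from 1 December 2021 to 5 January 2023, the deadline is extended by 400 days to 5 February 2024.
Because the plaintiff's legal incapacity ran from 8 April 2023 to 28 April 2024, the deadline is extended by 386 days to 25 February 2025.
The defendant's absence from the jurisdiction from 18 December 2020 to 22 August 2021 does not toll the period, because no stated rule makes the defendant's absence a tolling event.
None of the other events listed affects the running of the period under the stated rules.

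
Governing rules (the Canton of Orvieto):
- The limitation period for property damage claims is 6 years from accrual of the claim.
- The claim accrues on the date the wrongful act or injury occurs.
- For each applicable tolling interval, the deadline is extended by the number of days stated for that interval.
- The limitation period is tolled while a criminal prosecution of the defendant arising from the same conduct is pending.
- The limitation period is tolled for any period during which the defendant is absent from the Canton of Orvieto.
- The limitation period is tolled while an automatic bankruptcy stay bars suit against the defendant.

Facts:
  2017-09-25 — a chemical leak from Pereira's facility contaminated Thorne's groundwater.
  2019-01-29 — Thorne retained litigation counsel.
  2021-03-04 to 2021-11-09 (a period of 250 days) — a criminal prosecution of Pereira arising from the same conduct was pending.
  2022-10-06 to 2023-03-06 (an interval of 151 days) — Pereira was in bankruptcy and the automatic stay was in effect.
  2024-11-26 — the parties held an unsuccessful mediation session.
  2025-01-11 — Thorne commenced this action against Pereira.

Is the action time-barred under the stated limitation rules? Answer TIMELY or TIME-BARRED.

The claim accrued on 2017-09-25, the date of the act.
Adding the 6 years base period to 2017-09-25 gives a deadline of 2023-09-25, before any tolling.
The period was tolled for 250 days by the pending criminal prosecution (2021-03-04 to 2021-11-09), pushing the deadline to 2024-06-01.
The automatic bankruptcy stay from 2022-10-06 to 2023-03-06 tolled the period for 151 days, extending the deadline to 2024-10-30.
The other events in the timeline have no effect on the limitation period under the stated rules.
The 2025-01-11 filing falls after the 2024-10-30 deadline; the claim is time-barred.

TIME-BARRED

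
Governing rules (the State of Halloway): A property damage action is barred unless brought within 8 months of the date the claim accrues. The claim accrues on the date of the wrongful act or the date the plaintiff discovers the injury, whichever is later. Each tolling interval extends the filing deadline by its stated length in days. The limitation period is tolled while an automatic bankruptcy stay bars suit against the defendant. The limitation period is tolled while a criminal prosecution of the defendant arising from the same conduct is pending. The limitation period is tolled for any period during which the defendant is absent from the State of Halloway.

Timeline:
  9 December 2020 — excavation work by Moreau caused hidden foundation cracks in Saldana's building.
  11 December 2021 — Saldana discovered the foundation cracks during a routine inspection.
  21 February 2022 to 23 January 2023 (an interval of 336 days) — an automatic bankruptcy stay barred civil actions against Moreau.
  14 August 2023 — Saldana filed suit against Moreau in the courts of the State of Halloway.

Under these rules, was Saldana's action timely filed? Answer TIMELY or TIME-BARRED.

Because discovery on 11 December 2021 post-dates the 9 December 2020 act, accrual under the later-of rule falls on 11 December 2021.
The untolled deadline — 8 months after 11 December 2021 — is 11 August 2022.
The period was tolled for 336 days by the automatic bankruptcy stay (21 February 2022 to 23 January 2023), pushing the deadline to 13 July 2023.
The 14 August 2023 filing falls after the 13 July 2023 deadline; the claim is time-barred.

TIME-BARRED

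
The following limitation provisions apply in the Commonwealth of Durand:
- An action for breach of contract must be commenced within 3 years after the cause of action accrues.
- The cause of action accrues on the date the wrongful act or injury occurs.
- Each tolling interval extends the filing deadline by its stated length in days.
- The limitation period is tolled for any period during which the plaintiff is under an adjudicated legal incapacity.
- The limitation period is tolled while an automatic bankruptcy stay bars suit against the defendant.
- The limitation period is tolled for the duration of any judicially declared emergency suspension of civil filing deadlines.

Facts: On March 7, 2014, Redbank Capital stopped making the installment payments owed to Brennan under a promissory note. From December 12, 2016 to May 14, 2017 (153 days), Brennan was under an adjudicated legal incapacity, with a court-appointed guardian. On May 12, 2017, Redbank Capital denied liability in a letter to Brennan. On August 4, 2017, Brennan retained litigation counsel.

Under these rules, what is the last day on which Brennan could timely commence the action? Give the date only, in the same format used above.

The claim accrued on March 7, 2014, when the wrongful act occurred.
3 years from March 7, 2014 is March 7, 2017.
The plaintiff's legal incapacity from December 12, 2016 to May 14, 2017 tolled the period for 153 days, extending the deadline to August 7, 2017.
The other events in the timeline have no effect on the limitation period under the stated rules.

August 7, 2017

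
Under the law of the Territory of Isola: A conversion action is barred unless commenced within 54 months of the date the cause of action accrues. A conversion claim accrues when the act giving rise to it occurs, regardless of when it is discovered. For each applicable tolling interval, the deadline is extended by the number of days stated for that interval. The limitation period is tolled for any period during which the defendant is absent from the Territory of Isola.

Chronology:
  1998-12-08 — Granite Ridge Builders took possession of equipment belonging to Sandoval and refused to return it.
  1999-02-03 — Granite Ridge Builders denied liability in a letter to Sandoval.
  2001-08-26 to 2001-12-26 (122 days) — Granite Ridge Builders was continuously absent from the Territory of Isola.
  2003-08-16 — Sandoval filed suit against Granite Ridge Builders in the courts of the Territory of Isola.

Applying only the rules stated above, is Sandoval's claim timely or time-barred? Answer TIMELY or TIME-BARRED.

TIMELY

The claim accrued on 1998-12-08, when the wrongful act occurred.
Adding the 54 months base period to 1998-12-08 gives a deadline of 2003-06-08, before any tolling.
Because the defendant's absence from the jurisdiction ran from 2001-08-26 to 2001-12-26, the deadline is extended by 122 days to 2003-10-08.
The other events in the timeline have no effect on the limitation period under the stated rules.
Sandoval filed on 2003-08-16, before the 2003-10-08 deadline, so the action is timely.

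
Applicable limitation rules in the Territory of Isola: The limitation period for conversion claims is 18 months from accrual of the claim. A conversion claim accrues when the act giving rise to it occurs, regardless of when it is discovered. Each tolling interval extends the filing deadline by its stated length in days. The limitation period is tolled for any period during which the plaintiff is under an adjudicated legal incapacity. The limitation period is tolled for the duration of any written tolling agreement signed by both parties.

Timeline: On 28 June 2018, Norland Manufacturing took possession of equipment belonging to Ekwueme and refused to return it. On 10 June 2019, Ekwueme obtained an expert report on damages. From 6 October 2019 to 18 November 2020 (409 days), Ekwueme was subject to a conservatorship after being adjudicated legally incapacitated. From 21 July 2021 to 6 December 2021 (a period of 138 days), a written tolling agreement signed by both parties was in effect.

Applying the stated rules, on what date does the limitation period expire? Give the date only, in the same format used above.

The limitation period began to run on 28 June 2018.
The untolled deadline — 18 months after 28 June 2018 — is 28 December 2019.
The plaintiff's legal incapacity from 6 October 2019 to 18 November 2020 tolled the period for 409 days, extending the deadline to 9 February 2021.
The written tolling agreement from 21 July 2021 to 6 December 2021 began after the period had already run on 9 February 2021, so it has no tolling effect.
Nothing else in the chronology tolls or restarts the period.

9 February 2021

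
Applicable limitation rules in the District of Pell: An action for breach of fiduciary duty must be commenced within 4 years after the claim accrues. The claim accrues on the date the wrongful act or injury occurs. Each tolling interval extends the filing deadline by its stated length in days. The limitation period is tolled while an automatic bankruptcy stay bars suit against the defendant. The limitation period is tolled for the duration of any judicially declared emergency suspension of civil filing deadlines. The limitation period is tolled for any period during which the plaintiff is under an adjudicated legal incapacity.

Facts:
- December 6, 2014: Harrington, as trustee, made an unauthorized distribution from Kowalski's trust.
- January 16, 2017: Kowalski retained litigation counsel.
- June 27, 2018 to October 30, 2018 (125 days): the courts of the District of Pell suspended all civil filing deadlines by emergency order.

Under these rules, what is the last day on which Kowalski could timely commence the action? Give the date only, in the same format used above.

April 10, 2019

The claim accrued on December 6, 2014, when the wrongful act occurred.
The untolled deadline — 4 years after December 6, 2014 — is December 6, 2018.
Because the emergency suspension of filing deadlines ran from June 27, 2018 to October 30, 2018, the deadline is extended by 125 days to April 10, 2019.
Nothing else in the chronology tolls or restarts the period.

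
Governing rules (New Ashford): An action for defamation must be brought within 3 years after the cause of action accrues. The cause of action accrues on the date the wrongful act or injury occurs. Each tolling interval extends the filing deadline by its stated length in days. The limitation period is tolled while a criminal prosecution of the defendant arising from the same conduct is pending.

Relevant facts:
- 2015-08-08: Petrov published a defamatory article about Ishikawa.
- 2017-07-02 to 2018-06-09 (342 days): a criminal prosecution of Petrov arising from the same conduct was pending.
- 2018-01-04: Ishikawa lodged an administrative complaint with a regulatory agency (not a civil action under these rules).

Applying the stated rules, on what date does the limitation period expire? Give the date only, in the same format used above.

The claim accrued on 2015-08-08, when the wrongful act occurred.
Adding the 3 years base period to 2015-08-08 gives a deadline of 2018-08-08, before any tolling.
The pending criminal prosecution from 2017-07-02 to 2018-06-09 tolled the period for 342 days, extending the deadline to 2019-07-16.
None of the other events listed affects the running of the period under the stated rules.

2019-07-16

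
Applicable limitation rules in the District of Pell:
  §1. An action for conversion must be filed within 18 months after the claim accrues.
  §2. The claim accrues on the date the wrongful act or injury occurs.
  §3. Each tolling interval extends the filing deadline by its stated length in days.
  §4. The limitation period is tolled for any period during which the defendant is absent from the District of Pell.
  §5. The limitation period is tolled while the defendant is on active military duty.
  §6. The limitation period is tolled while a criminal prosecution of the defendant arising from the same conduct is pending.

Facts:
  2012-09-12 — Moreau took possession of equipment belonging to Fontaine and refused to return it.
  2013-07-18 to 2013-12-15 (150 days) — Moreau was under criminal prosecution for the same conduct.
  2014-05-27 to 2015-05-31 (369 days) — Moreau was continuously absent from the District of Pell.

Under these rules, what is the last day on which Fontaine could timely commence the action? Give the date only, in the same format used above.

The claim accrued on 2012-09-12, when the wrongful act occurred.
The untolled deadline — 18 months after 2012-09-12 — is 2014-03-12.
The period was tolled for 150 days by the pending criminal prosecution (2013-07-18 to 2013-12-15), pushing the deadline to 2014-08-09.
Because the defendant's absence from the jurisdiction ran from 2014-05-27 to 2015-05-31, the deadline is extended by 369 days to 2015-08-13.

2015-08-13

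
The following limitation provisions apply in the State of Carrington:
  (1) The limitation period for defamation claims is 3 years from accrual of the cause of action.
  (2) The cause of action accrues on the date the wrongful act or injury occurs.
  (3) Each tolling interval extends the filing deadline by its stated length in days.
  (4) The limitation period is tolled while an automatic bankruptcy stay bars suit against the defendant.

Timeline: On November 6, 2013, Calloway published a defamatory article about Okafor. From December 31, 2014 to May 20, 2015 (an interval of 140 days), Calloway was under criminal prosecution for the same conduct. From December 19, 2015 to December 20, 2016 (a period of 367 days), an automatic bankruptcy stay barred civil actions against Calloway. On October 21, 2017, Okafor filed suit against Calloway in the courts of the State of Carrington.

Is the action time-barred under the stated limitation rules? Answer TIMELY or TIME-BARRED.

TIMELY

The limitation period began to run on November 6, 2013.
Adding the 3 years base period to November 6, 2013 gives a deadline of November 6, 2016, before any tolling.
Because the automatic bankruptcy stay ran from December 19, 2015 to December 20, 2016, the deadline is extended by 367 days to November 8, 2017.
The pending criminal prosecution from December 31, 2014 to May 20, 2015 does not toll the period, because no stated rule makes a criminal prosecution a tolling event.
The October 21, 2017 filing precedes the November 8, 2017 deadline; the claim is timely.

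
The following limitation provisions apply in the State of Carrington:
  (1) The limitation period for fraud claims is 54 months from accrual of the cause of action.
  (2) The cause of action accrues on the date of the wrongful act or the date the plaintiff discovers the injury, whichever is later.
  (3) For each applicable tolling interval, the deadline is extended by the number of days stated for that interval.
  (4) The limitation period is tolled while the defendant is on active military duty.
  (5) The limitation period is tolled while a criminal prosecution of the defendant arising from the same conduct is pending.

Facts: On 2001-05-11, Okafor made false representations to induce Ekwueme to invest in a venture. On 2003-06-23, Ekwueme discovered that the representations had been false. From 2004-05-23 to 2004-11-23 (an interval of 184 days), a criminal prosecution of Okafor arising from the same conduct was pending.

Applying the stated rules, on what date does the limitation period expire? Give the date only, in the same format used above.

2008-06-24

Taking the later of the act (2001-05-11) and discovery (2003-06-23), the claim accrued on 2003-06-23.
The untolled deadline — 54 months after 2003-06-23 — is 2007-12-23.
The pending criminal prosecution from 2004-05-23 to 2004-11-23 tolled the period for 184 days, extending the deadline to 2008-06-24.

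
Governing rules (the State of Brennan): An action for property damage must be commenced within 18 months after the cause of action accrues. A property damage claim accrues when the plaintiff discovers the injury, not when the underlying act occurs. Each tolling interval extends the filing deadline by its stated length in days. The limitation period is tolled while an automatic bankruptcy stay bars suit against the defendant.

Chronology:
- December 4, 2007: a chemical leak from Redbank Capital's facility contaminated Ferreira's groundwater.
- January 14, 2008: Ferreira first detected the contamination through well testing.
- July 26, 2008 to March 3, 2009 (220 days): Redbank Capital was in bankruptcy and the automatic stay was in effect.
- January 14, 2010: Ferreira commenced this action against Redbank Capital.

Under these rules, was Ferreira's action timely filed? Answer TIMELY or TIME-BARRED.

TIMELY

The claim did not accrue until Ferreira discovered the injury on January 14, 2008; the December 4, 2007 act date does not start the clock under the stated rule.
Adding the 18 months base period to January 14, 2008 gives a deadline of July 14, 2009, before any tolling.
The period was tolled for 220 days by the automatic bankruptcy stay (July 26, 2008 to March 3, 2009), pushing the deadline to February 19, 2010.
Filing on January 14, 2010 beat the February 19, 2010 deadline — the action is timely.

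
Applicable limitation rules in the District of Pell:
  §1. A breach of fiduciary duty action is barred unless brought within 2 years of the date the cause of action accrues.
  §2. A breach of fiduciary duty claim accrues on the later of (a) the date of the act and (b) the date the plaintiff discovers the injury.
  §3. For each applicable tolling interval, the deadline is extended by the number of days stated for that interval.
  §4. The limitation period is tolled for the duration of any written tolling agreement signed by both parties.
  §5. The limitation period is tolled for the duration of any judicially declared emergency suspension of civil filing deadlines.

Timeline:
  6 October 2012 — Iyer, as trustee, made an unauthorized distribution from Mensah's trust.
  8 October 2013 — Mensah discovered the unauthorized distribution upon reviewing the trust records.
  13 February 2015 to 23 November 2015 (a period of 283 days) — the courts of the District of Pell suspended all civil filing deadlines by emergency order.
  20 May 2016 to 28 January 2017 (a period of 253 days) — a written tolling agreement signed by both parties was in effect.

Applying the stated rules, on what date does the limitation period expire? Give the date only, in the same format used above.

27 March 2017

Because discovery on 8 October 2013 post-dates the 6 October 2012 act, accrual under the later-of rule falls on 8 October 2013.
2 years from 8 October 2013 is 8 October 2015.
Because the emergency suspension of filing deadlines ran from 13 February 2015 to 23 November 2015, the deadline is extended by 283 days to 17 July 2016.
The period was tolled for 253 days by the written tolling agreement (20 May 2016 to 28 January 2017), pushing the deadline to 27 March 2017.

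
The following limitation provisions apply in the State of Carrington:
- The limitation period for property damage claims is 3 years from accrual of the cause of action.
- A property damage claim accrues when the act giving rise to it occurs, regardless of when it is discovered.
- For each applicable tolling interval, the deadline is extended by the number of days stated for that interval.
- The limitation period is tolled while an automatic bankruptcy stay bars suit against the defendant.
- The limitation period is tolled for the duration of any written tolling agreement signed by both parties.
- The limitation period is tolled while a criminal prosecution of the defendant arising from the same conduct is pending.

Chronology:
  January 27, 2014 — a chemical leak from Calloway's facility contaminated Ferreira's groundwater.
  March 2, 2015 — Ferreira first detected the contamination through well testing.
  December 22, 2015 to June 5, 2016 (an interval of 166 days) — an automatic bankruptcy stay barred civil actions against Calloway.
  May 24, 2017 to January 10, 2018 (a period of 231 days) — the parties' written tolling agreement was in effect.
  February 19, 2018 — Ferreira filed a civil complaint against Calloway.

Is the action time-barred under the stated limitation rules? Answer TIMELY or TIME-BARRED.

TIMELY

Because the rule ties accrual to occurrence, the claim accrued on January 27, 2014, not on the March 2, 2015 discovery date.
3 years from January 27, 2014 is January 27, 2017.
The automatic bankruptcy stay from December 22, 2015 to June 5, 2016 tolled the period for 166 days, extending the deadline to July 12, 2017.
Because the written tolling agreement ran from May 24, 2017 to January 10, 2018, the deadline is extended by 231 days to February 28, 2018.
Ferreira filed on February 19, 2018, before the February 28, 2018 deadline, so the action is timely.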